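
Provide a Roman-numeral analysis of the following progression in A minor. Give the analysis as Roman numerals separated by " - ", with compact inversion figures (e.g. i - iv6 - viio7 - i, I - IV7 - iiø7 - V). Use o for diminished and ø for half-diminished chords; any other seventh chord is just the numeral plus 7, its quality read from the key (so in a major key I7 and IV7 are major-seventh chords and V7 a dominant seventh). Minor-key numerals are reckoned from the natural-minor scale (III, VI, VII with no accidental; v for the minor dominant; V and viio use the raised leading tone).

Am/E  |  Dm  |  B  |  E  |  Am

Am/E: minor triad on A = scale degree 1 → i64.
Dm: minor triad on D = scale degree 4 → iv.
B: a major triad on B, the applied dominant of V → V/V.
E: root E is the dominant; major triad there is V.
Am: minor triad on A = scale degree 1 → i.

i64 - iv - V/V - V - i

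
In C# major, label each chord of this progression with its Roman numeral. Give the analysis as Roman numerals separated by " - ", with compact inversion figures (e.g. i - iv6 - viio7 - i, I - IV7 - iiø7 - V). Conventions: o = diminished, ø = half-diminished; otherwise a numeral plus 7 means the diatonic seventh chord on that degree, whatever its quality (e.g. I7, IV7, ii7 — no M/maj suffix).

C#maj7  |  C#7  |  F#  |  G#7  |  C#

I7 - V7/IV - IV - V7 - I

C#maj7: root C# is the tonic; major seventh chord there is I7.
C#7: a dominant seventh chord on C#, the applied dominant of IV → V7/IV.
F#: major triad on F# = scale degree 4 → IV.
G#7 has root G#, degree 5 in C# major, so V7.
C#: major triad on C# = scale degree 1 → I.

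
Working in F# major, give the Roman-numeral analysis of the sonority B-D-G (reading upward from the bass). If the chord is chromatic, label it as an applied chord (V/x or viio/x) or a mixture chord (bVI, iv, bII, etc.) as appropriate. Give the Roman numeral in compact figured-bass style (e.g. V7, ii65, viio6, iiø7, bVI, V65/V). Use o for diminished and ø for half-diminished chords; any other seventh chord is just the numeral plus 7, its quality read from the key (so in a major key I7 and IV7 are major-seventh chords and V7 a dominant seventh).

bII6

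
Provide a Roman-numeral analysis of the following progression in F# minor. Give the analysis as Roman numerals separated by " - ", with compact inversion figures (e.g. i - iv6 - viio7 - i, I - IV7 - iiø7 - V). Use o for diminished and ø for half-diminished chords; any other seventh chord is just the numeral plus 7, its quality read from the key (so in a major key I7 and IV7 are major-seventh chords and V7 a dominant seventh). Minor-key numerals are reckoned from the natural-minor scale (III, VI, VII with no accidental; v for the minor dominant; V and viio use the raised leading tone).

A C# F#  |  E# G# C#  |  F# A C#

A-C#-F#: minor triad on F# = scale degree 1 → i6.
E#-G#-C#: root C# is the dominant; major triad there is V6.
F#-A-C#: minor triad on F# = scale degree 1 → i.

i6 - V6 - i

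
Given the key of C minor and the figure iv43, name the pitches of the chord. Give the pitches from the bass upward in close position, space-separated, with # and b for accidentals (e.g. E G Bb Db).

In C minor, the subdominant is F, and the diatonic chord built there is a minor seventh chord.
Stacking thirds from F gives F-Ab-C-Eb.
The figured bass 43 indicates second inversion, placing the fifth (C) in the bass: C-Eb-F-Ab.

C Eb F Ab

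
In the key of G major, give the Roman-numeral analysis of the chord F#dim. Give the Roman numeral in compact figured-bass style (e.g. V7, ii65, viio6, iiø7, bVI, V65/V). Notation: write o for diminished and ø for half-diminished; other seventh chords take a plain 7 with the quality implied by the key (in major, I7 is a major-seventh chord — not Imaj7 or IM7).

The pitches F#-A-C form a diminished triad rooted on F#.
F# is scale degree 7 in G major, and a diminished triad on that degree is written viio.

viio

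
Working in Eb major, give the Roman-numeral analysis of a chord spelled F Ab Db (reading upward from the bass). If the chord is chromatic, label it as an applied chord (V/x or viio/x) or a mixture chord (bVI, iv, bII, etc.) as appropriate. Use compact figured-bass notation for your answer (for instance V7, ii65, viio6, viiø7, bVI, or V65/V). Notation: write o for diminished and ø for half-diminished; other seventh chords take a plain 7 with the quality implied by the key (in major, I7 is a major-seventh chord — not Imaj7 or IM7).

The pitches Db-F-Ab form a major triad rooted on Db.
Db is the lowered seventh degree of Eb major (diatonic 7 would be D). This is a major triad on the lowered seventh degree (the subtonic), borrowed from the parallel minor.
With F in the bass the chord is in first inversion, so the figured bass is 6.

bVII6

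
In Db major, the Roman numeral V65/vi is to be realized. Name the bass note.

A

The applied chord V65/vi is rooted on F: F-A-C-Eb.
The figure 65 means first inversion — the third is in the bass.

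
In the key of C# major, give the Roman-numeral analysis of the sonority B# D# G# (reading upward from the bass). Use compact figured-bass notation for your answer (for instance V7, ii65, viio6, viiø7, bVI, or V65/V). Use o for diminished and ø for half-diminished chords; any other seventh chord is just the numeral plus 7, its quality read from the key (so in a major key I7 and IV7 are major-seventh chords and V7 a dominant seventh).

V6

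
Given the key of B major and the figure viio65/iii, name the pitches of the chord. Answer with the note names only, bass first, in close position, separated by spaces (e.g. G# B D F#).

E# G# B C##

viio65/iii is a secondary leading-tone chord. The target iii is D# in B major; the applied chord is rooted a semitone below, on C##.
Building a fully diminished seventh chord on C## gives C##-E#-G#-B.
With the 65 figure the chord is in first inversion; from the bass E# upward in close position it reads E#-G#-B-C##.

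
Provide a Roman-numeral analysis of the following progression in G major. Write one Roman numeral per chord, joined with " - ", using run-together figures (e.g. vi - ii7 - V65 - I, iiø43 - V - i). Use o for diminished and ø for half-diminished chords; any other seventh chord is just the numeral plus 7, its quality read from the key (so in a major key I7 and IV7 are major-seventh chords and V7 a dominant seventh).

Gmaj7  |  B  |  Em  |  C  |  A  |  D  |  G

Gmaj7 has root G, degree 1 in G major, so I7.
B: a major triad on B, the applied dominant of vi → V/vi.
Em has root E, degree 6 in G major, so vi.
C has root C, degree 4 in G major, so IV.
A is the secondary dominant of V (major triad on A): V/V.
D: root D is the dominant; major triad there is V.
G has root G, degree 1 in G major, so I.

I7 - V/vi - vi - IV - V/V - V - I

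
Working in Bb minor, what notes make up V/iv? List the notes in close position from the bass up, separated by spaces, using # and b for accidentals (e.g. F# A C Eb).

The slash means an applied dominant: we want the dominant of iv. In Bb minor, iv is Eb minor, and its dominant is built on Bb.
Building a major triad on Bb gives Bb-D-F.

Bb D F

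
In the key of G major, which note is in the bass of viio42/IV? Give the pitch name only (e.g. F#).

The applied chord viio42/IV is rooted on B: B-D-F-Ab.
The figure 42 means third inversion — the seventh is in the bass.

Ab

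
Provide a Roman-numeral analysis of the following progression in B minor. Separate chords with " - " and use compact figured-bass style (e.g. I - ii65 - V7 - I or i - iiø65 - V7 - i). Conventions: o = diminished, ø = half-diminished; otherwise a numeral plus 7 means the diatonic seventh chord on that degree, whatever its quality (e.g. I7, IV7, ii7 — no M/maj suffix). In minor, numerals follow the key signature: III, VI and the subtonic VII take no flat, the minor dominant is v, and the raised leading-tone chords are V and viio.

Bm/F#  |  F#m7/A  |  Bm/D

i64 - v65 - i6

Bm/F#: minor triad on B = scale degree 1 → i64.
F#m7/A has root F#, degree 5 in B minor, so v65.
Bm/D: minor triad on B = scale degree 1 → i6.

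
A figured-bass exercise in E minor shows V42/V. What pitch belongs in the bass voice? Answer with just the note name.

E

The applied chord V42/V is rooted on F#: F#-A#-C#-E.
The figure 42 means third inversion — the seventh is in the bass.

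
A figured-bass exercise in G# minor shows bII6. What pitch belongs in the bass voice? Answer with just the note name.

bII in G# minor has root A; the chord is A-C#-E.
The figure 6 means first inversion — the third is in the bass.

C#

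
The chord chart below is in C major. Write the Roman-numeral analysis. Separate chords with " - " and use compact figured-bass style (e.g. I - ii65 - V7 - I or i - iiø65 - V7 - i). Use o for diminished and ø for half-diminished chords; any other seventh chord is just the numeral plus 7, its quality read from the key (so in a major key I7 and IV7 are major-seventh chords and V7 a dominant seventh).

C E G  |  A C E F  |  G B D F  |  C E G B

I - IV65 - V7 - I7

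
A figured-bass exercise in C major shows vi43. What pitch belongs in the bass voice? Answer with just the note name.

E

vi in C major has root A; the chord is A-C-E-G.
The figure 43 means second inversion — the fifth is in the bass.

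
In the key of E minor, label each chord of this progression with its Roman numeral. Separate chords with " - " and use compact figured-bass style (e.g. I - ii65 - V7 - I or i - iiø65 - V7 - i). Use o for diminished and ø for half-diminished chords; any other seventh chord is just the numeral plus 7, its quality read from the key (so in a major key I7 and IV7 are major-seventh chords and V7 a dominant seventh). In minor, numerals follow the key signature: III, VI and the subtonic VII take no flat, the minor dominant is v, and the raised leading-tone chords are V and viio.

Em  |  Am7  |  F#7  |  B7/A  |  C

Em: minor triad on E = scale degree 1 → i.
Am7: root A is the subdominant; minor seventh chord there is iv7.
F#7: a dominant seventh chord on F#, the applied dominant of V → V7/V.
B7/A has root B, degree 5 in E minor, so V42.
C: root C is the submediant; major triad there is VI.

i - iv7 - V7/V - V42 - VI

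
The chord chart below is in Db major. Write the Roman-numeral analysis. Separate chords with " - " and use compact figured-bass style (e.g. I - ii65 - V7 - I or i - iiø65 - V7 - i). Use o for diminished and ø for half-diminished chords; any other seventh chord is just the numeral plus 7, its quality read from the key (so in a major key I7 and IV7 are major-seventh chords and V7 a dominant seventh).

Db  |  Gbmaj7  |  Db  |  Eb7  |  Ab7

Db has root Db, degree 1 in Db major, so I.
Gbmaj7: root Gb is the subdominant; major seventh chord there is IV7.
Db: root Db is the tonic; major triad there is I.
Eb7 is the secondary dominant of V (dominant seventh chord on Eb): V7/V.
Ab7 has root Ab, degree 5 in Db major, so V7.

I - IV7 - I - V7/V - V7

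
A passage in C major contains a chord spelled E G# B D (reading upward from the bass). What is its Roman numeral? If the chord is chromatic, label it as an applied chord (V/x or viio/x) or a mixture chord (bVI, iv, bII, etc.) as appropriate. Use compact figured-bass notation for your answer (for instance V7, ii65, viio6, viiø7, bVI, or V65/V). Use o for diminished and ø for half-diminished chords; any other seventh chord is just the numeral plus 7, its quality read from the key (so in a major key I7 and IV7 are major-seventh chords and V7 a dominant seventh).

V7/vi

The pitches E-G#-B-D form a dominant seventh chord rooted on E.
E is not a diatonic chord root with this quality in C major, but it lies a perfect fifth above A (vi), so the chord functions as an applied dominant of vi.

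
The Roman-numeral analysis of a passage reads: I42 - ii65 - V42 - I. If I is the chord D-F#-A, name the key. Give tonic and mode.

The chord D is a major triad rooted on D; its label is I.
If D is scale degree 1 and the mode makes that degree carry a major triad, the tonic is D and the mode is major.

D major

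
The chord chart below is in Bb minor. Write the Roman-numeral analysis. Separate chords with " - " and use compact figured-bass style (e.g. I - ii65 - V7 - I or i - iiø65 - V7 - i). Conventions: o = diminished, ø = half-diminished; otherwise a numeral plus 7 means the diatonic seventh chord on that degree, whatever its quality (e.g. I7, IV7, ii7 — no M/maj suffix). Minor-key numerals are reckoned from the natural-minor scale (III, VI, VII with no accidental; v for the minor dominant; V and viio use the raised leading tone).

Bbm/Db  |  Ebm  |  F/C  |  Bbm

i6 - iv - V64 - i

Bbm/Db: minor triad on Bb = scale degree 1 → i6.
Ebm has root Eb, degree 4 in Bb minor, so iv.
F/C has root F, degree 5 in Bb minor, so V64.
Bbm: minor triad on Bb = scale degree 1 → i.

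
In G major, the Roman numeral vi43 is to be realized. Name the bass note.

B

vi in G major has root E; the chord is E-G-B-D.
The figure 43 means second inversion — the fifth is in the bass.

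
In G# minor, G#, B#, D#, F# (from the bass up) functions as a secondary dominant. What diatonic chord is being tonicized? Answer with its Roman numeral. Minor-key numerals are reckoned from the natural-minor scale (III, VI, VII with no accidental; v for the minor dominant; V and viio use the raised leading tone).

iv

The chord is a dominant seventh chord on G#.
A dominant resolves down a perfect fifth: G# → C#. In G# minor, C# is scale degree 4, i.e. iv.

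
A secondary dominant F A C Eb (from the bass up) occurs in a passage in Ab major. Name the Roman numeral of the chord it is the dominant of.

ii

The chord is a dominant seventh chord on F.
A dominant resolves down a perfect fifth: F → Bb. In Ab major, Bb is scale degree 2, i.e. ii.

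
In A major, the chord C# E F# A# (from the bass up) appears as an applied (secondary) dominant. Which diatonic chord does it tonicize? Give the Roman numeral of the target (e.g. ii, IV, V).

ii

The chord is a dominant seventh chord on F#.
A dominant resolves down a perfect fifth: F# → B. In A major, B is scale degree 2, i.e. ii.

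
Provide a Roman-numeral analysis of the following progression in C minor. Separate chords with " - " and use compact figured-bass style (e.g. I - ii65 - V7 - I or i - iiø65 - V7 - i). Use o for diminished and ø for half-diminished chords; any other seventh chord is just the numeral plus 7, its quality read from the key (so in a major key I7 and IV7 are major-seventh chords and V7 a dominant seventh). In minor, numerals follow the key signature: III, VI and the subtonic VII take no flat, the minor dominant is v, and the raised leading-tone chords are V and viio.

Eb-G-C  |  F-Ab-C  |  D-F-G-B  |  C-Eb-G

Eb-G-C: minor triad on C = scale degree 1 → i6.
F-Ab-C has root F, degree 4 in C minor, so iv.
D-F-G-B: root G is the dominant; dominant seventh chord there is V43.
C-Eb-G: root C is the tonic; minor triad there is i.

i6 - iv - V43 - i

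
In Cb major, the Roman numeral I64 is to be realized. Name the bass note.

Gb

I in Cb major has root Cb; the chord is Cb-Eb-Gb.
The figure 64 means second inversion — the fifth is in the bass.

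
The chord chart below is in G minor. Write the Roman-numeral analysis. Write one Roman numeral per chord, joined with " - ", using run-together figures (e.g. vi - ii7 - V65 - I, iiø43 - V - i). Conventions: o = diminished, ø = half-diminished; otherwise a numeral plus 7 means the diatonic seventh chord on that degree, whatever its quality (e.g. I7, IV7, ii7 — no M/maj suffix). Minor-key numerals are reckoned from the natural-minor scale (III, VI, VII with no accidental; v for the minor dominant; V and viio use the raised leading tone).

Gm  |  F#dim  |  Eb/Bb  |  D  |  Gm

Gm: minor triad on G = scale degree 1 → i.
F#dim: root F# is the leading tone; diminished triad there is viio.
Eb/Bb: root Eb is the submediant; major triad there is VI64.
D: root D is the dominant; major triad there is V.
Gm: root G is the tonic; minor triad there is i.

i - viio - VI64 - V - i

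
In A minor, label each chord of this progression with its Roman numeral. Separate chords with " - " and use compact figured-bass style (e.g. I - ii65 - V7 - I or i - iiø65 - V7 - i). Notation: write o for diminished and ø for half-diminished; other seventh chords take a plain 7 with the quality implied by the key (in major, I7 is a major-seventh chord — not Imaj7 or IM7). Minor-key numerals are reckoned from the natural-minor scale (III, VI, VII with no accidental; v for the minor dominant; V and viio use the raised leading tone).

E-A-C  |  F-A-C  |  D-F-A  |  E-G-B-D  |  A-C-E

E-A-C: minor triad on A = scale degree 1 → i64.
F-A-C: root F is the submediant; major triad there is VI.
D-F-A: minor triad on D = scale degree 4 → iv.
E-G-B-D has root E, degree 5 in A minor, so v7.
A-C-E: root A is the tonic; minor triad there is i.

i64 - VI - iv - v7 - i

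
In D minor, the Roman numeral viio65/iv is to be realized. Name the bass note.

A

The applied chord viio65/iv is rooted on F#: F#-A-C-Eb.
The figure 65 means first inversion — the third is in the bass.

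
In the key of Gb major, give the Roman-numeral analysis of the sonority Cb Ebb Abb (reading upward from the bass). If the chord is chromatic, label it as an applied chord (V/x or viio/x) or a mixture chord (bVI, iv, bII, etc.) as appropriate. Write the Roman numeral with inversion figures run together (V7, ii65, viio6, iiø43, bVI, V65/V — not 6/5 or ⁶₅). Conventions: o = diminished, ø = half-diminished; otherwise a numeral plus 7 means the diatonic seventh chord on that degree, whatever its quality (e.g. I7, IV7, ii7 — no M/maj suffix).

Stacked in thirds the chord is Abb-Cb-Ebb: a major triad on Abb.
Abb is the lowered second degree of Gb major (diatonic 2 would be Ab). This is the Neapolitan sixth — a major triad on the lowered second degree, here in its customary first inversion.
With Cb in the bass the chord is in first inversion, so the figured bass is 6.

bII6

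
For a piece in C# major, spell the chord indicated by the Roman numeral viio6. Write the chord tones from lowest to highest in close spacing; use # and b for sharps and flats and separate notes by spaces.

In C# major, scale degree 7 is B#, and the diatonic chord built there is a diminished triad.
That chord is spelled B#-D#-F#.
With the 6 figure the chord is in first inversion; from the bass D# upward in close position it reads D#-F#-B#.

D# F# B#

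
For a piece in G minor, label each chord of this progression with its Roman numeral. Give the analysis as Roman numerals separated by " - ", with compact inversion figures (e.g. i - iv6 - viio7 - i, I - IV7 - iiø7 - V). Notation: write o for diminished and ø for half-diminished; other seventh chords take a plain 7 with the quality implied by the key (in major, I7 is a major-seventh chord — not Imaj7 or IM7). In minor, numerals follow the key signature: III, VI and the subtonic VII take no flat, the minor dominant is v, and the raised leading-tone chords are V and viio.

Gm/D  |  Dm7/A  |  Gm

Gm/D: minor triad on G = scale degree 1 → i64.
Dm7/A: minor seventh chord on D = scale degree 5 → v43.
Gm: root G is the tonic; minor triad there is i.

i64 - v43 - i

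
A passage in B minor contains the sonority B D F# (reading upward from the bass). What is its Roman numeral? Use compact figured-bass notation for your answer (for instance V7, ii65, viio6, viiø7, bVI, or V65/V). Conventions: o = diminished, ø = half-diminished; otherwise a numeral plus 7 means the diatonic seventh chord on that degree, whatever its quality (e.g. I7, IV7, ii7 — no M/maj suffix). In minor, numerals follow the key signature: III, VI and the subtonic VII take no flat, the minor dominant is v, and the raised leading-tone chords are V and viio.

Stacked in thirds the chord is B-D-F#: a minor triad on B.
B is scale degree 1 in B minor, and a minor triad on that degree is written i.

i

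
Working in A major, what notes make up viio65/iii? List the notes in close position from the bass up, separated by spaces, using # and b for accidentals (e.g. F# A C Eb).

viio65/iii is a secondary leading-tone chord. The target iii is C# in A major; the applied chord is rooted a semitone below, on B#.
Building a fully diminished seventh chord on B# gives B#-D#-F#-A.
With the 65 figure the chord is in first inversion; from the bass D# upward in close position it reads D#-F#-A-B#.

D# F# A B#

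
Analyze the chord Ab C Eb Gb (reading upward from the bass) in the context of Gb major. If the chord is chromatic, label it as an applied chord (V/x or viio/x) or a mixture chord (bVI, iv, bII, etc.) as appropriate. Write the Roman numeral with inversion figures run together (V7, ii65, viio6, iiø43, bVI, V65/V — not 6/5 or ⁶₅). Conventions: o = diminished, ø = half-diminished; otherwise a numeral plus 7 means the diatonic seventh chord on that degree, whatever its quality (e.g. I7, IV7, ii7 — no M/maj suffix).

Stacked in thirds the chord is Ab-C-Eb-Gb: a dominant seventh chord on Ab.
Ab is not a diatonic chord root with this quality in Gb major, but it lies a perfect fifth above Db (V), so the chord functions as an applied dominant of V.

V7/V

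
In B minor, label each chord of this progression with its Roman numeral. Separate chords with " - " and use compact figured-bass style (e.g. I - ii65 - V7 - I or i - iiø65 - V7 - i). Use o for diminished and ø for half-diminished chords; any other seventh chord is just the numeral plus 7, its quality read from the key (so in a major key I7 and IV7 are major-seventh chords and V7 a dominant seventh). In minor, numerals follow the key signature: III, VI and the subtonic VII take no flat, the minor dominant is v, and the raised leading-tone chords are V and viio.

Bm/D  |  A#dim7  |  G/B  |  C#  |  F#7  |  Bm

i6 - viio7 - VI6 - V/V - V7 - i

Bm/D: minor triad on B = scale degree 1 → i6.
A#dim7 has root A#, degree 7 in B minor, so viio7.
G/B has root G, degree 6 in B minor, so VI6.
C# is the secondary dominant of V (major triad on C#): V/V.
F#7: dominant seventh chord on F# = scale degree 5 → V7.
Bm: minor triad on B = scale degree 1 → i.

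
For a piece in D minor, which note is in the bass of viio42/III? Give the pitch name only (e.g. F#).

The applied chord viio42/III is rooted on E: E-G-Bb-Db.
The figure 42 means third inversion — the seventh is in the bass.

Db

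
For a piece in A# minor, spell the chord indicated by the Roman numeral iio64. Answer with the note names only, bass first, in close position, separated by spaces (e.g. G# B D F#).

F# B# D#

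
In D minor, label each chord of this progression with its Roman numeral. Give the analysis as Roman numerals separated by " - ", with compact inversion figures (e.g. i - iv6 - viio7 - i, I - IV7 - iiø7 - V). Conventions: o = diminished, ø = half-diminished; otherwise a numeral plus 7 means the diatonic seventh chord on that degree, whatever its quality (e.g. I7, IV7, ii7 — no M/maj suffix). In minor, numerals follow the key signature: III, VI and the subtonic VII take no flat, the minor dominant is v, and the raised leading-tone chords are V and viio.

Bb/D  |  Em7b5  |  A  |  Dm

Bb/D: root Bb is the submediant; major triad there is VI6.
Em7b5: half-diminished seventh chord on E = scale degree 2 → iiø7.
A: major triad on A = scale degree 5 → V.
Dm has root D, degree 1 in D minor, so i.

VI6 - iiø7 - V - i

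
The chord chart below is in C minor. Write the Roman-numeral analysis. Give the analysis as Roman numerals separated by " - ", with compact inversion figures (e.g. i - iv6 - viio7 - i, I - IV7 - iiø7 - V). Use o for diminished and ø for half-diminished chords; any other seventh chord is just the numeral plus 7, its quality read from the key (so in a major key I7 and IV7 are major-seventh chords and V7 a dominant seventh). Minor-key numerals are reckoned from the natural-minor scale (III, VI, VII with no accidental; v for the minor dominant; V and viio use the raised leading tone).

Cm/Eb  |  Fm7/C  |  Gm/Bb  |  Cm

i6 - iv43 - v6 - i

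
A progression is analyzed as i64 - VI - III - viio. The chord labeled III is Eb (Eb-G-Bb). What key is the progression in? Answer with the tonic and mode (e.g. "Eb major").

C minor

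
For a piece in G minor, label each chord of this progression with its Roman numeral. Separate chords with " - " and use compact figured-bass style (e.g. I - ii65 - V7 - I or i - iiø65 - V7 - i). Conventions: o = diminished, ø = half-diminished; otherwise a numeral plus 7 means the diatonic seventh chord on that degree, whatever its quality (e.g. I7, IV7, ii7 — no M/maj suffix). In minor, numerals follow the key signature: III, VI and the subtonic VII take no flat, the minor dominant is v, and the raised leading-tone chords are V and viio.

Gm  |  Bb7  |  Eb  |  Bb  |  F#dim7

i - V7/VI - VI - III - viio7

Gm: minor triad on G = scale degree 1 → i.
Bb7: a dominant seventh chord on Bb, the applied dominant of VI → V7/VI.
Eb: major triad on Eb = scale degree 6 → VI.
Bb has root Bb, degree 3 in G minor, so III.
F#dim7 has root F#, degree 7 in G minor, so viio7.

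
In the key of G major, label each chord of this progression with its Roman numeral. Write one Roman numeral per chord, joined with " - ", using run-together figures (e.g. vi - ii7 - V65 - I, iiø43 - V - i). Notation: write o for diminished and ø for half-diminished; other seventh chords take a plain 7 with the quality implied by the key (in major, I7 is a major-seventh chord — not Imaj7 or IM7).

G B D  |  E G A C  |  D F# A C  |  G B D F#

I - ii43 - V7 - I7

G-B-D: root G is the tonic; major triad there is I.
E-G-A-C: root A is the supertonic; minor seventh chord there is ii43.
D-F#-A-C: dominant seventh chord on D = scale degree 5 → V7.
G-B-D-F#: root G is the tonic; major seventh chord there is I7.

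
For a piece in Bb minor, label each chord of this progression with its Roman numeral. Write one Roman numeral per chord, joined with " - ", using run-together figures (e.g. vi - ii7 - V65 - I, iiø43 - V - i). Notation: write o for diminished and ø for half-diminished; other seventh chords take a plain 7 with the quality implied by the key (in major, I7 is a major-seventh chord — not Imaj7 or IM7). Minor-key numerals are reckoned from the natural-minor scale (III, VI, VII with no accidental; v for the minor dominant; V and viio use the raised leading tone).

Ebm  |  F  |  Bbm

iv - V - i

Ebm has root Eb, degree 4 in Bb minor, so iv.
F: root F is the dominant; major triad there is V.
Bbm has root Bb, degree 1 in Bb minor, so i.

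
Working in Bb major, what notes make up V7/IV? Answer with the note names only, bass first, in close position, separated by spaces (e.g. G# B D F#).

Bb D F Ab

The slash means an applied dominant: we want the dominant of IV. In Bb major, IV is Eb major, and its dominant is built on Bb.
Building a dominant seventh chord on Bb gives Bb-D-F-Ab.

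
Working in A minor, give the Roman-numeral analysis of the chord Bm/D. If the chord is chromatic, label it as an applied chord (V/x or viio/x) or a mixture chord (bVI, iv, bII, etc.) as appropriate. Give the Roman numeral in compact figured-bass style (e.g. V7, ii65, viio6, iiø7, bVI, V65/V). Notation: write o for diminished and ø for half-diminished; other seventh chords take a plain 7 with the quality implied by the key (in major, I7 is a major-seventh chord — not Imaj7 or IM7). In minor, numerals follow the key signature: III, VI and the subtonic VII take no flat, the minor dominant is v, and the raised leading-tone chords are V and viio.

ii6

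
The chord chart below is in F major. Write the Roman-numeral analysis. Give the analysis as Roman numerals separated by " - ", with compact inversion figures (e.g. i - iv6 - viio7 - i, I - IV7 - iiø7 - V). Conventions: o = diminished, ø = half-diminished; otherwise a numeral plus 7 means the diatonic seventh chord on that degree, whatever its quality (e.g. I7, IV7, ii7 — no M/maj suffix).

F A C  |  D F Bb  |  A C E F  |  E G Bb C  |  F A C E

I - IV6 - I65 - V65 - I7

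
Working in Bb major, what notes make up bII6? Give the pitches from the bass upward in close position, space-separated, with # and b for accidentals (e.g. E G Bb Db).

Eb Gb Cb

Scale degree 2 in Bb major is C; lowering it a half step gives Cb. bII6 is the Neapolitan sixth — a major triad on the lowered second degree, here in its customary first inversion.
So the chord is Cb-Eb-Gb, a major triad.
The figured bass 6 indicates first inversion, placing the third (Eb) in the bass: Eb-Gb-Cb.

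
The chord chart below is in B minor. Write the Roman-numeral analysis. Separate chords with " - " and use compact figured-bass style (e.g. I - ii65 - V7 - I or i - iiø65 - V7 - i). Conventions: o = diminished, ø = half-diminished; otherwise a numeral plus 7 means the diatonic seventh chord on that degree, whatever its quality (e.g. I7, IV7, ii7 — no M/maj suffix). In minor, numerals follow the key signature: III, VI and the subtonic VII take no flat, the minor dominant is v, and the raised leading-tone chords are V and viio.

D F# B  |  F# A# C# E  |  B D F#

i6 - V7 - i

D-F#-B: root B is the tonic; minor triad there is i6.
F#-A#-C#-E: dominant seventh chord on F# = scale degree 5 → V7.
B-D-F#: root B is the tonic; minor triad there is i.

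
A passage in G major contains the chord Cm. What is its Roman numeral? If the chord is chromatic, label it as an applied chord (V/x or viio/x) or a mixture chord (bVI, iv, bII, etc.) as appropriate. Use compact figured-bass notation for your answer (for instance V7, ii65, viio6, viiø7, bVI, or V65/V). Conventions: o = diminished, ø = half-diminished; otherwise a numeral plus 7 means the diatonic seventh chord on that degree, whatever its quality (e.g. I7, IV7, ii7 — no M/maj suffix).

iv

Stacked in thirds the chord is C-Eb-G: a minor triad on C.
C is the fourth degree of G major. This is the minor subdominant, borrowed from the parallel minor.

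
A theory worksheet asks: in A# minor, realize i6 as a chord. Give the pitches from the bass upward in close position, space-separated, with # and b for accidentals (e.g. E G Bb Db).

The numeral's case and figure indicate a minor triad. In A# minor its root, the tonic, is A#.
That chord is spelled A#-C#-E#.
The figured bass 6 indicates first inversion, placing the third (C#) in the bass: C#-E#-A#.

C# E# A#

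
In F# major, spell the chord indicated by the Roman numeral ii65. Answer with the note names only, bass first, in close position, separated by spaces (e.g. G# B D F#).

In F# major, the second degree is G#, and the diatonic chord built there is a minor seventh chord.
That chord is spelled G#-B-D#-F#.
With the 65 figure the chord is in first inversion; from the bass B upward in close position it reads B-D#-F#-G#.

B D# F# G#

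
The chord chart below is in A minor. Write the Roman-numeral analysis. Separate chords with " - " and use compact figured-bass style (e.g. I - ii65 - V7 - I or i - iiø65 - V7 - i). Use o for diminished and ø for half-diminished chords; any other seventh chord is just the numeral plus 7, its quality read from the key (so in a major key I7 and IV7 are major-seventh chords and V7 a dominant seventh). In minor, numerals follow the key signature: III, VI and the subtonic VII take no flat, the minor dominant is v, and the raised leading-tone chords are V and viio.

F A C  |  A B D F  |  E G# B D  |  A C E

VI - iiø42 - V7 - i

F-A-C: major triad on F = scale degree 6 → VI.
A-B-D-F has root B, degree 2 in A minor, so iiø42.
E-G#-B-D has root E, degree 5 in A minor, so V7.
A-C-E: root A is the tonic; minor triad there is i.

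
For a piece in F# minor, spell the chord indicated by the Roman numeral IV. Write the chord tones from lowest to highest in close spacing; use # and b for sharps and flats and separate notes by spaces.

IV is the major subdominant, borrowed from the parallel major. In F# minor that root is B.
So the chord is B-D#-F#, a major triad.

B D# F#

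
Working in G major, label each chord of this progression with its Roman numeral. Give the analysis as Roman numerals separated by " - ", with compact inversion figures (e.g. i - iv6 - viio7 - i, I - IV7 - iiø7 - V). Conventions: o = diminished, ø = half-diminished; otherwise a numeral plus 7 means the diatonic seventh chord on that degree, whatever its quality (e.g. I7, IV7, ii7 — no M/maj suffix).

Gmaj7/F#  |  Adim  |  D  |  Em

Gmaj7/F#: root G is the tonic; major seventh chord there is I42.
Adim is non-diatonic — iio, a mixture chord from G minor.
D has root D, degree 5 in G major, so V.
Em: minor triad on E = scale degree 6 → vi.

I42 - iio - V - vi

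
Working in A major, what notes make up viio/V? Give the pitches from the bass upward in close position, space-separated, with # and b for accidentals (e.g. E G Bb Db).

D# F# A

viio/V is a secondary leading-tone chord. The target V is E in A major; the applied chord is rooted a semitone below, on D#.
Building a diminished triad on D# gives D#-F#-A.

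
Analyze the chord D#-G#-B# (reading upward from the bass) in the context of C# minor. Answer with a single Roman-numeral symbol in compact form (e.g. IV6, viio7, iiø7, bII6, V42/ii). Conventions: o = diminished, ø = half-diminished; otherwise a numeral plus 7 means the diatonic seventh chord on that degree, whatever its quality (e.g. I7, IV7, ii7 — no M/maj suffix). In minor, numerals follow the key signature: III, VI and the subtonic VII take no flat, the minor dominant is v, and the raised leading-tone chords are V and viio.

Stacked in thirds the chord is G#-B#-D#: a major triad on G#.
In C# minor, G# is the dominant; the diatonic major triad there is V.
With D# in the bass the chord is in second inversion, so the figured bass is 64.

V64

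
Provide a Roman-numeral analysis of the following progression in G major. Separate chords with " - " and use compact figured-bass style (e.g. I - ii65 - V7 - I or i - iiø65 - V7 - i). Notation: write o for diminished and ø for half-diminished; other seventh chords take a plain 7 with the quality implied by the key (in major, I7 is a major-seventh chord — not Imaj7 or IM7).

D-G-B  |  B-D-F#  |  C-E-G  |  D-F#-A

I64 - iii - IV - V

D-G-B has root G, degree 1 in G major, so I64.
B-D-F#: root B is the mediant; minor triad there is iii.
C-E-G: root C is the subdominant; major triad there is IV.
D-F#-A: root D is the dominant; major triad there is V.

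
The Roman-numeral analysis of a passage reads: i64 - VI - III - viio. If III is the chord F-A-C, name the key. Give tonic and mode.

The anchor chord is a major triad on F, labeled III.
Counting down 2 scale steps from F places the tonic on D; a major triad on degree 3 is diatonic only in minor.

D minor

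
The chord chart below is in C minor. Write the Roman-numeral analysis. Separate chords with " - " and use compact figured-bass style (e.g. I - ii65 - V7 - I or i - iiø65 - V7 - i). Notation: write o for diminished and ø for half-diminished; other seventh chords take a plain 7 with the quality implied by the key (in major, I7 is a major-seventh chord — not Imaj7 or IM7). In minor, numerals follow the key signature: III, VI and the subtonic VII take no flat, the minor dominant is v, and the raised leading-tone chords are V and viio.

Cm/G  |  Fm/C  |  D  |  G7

Cm/G: root C is the tonic; minor triad there is i64.
Fm/C has root F, degree 4 in C minor, so iv64.
D: a major triad on D, the applied dominant of V → V/V.
G7: dominant seventh chord on G = scale degree 5 → V7.

i64 - iv64 - V/V - V7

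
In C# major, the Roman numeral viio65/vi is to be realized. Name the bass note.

The applied chord viio65/vi is rooted on G##: G##-B#-D#-F#.
The figure 65 means first inversion — the third is in the bass.

B#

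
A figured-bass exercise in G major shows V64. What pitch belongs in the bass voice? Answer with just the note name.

A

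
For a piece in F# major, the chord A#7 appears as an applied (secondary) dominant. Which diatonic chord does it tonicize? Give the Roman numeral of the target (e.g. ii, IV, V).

The chord is a dominant seventh chord on A#.
A dominant resolves down a perfect fifth: A# → D#. In F# major, D# is scale degree 6, i.e. vi.

vi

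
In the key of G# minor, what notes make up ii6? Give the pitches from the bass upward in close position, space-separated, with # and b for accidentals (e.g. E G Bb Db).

ii6 is the minor supertonic, borrowed from the parallel major (the Dorian ii). In G# minor that root is A#.
So the chord is A#-C#-E#, a minor triad.
With the 6 figure the chord is in first inversion; from the bass C# upward in close position it reads C#-E#-A#.

C# E# A#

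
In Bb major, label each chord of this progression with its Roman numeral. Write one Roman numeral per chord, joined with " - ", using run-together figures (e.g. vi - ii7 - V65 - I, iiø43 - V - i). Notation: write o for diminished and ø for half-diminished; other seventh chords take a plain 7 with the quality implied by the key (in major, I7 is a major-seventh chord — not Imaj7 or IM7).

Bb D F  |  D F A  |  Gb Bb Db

I - iii - bVI

Bb-D-F: root Bb is the tonic; major triad there is I.
D-F-A: root D is the mediant; minor triad there is iii.
Gb-Bb-Db is non-diatonic — bVI, a mixture chord from Bb minor.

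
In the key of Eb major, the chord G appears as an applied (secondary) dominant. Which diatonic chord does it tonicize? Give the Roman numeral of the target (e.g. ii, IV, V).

vi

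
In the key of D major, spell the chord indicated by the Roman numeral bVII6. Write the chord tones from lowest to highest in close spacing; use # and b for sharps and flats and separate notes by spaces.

Scale degree 7 in D major is C#; lowering it a half step gives C. bVII6 is a major triad on the lowered seventh degree (the subtonic), borrowed from the parallel minor.
So the chord is C-E-G, a major triad.
The figured bass 6 indicates first inversion, placing the third (E) in the bass: E-G-C.

E G C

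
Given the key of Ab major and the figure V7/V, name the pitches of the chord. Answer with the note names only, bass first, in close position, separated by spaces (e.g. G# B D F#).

Bb D F Ab

The slash means an applied dominant: we want the dominant of V. In Ab major, V is Eb major, and its dominant is built on Bb.
Building a dominant seventh chord on Bb gives Bb-D-F-Ab.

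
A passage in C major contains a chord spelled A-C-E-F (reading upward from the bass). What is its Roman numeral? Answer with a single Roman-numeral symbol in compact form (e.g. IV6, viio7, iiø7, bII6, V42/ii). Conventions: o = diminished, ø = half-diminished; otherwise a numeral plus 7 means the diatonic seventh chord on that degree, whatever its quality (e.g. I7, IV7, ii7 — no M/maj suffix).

Stacked in thirds the chord is F-A-C-E: a major seventh chord on F.
F is scale degree 4 in C major, and a major seventh chord on that degree is written IV7.
With A in the bass the chord is in first inversion, so the figured bass is 65.

IV65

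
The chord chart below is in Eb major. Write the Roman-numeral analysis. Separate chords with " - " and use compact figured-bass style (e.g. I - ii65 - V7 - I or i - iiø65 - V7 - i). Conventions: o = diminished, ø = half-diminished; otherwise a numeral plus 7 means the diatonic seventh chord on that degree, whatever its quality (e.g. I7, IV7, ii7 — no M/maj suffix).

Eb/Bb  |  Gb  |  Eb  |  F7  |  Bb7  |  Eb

Eb/Bb: root Eb is the tonic; major triad there is I64.
Gb: Gb with this quality isn't in the key; it's bIII, borrowed from the parallel minor.
Eb: major triad on Eb = scale degree 1 → I.
F7 is the secondary dominant of V (dominant seventh chord on F): V7/V.
Bb7 has root Bb, degree 5 in Eb major, so V7.
Eb: root Eb is the tonic; major triad there is I.

I64 - bIII - I - V7/V - V7 - I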